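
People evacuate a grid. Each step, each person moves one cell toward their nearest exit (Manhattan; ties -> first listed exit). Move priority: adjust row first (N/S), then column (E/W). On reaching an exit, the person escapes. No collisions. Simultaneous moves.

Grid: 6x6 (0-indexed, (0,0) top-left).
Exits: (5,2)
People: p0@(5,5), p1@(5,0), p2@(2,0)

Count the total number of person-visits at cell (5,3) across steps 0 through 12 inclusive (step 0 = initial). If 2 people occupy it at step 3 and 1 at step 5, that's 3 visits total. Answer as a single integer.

Answer: 1

Derivation:
Step 0: p0@(5,5) p1@(5,0) p2@(2,0) -> at (5,3): 0 [-], cum=0
Step 1: p0@(5,4) p1@(5,1) p2@(3,0) -> at (5,3): 0 [-], cum=0
Step 2: p0@(5,3) p1@ESC p2@(4,0) -> at (5,3): 1 [p0], cum=1
Step 3: p0@ESC p1@ESC p2@(5,0) -> at (5,3): 0 [-], cum=1
Step 4: p0@ESC p1@ESC p2@(5,1) -> at (5,3): 0 [-], cum=1
Step 5: p0@ESC p1@ESC p2@ESC -> at (5,3): 0 [-], cum=1
Total visits = 1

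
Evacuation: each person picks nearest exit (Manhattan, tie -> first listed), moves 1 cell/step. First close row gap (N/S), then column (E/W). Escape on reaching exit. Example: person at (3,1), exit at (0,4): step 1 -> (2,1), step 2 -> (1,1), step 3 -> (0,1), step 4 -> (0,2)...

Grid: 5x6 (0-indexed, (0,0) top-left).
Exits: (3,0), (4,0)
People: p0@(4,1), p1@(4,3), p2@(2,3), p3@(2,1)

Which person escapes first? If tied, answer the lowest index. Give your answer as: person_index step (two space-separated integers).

Step 1: p0:(4,1)->(4,0)->EXIT | p1:(4,3)->(4,2) | p2:(2,3)->(3,3) | p3:(2,1)->(3,1)
Step 2: p0:escaped | p1:(4,2)->(4,1) | p2:(3,3)->(3,2) | p3:(3,1)->(3,0)->EXIT
Step 3: p0:escaped | p1:(4,1)->(4,0)->EXIT | p2:(3,2)->(3,1) | p3:escaped
Step 4: p0:escaped | p1:escaped | p2:(3,1)->(3,0)->EXIT | p3:escaped
Exit steps: [1, 3, 4, 2]
First to escape: p0 at step 1

Answer: 0 1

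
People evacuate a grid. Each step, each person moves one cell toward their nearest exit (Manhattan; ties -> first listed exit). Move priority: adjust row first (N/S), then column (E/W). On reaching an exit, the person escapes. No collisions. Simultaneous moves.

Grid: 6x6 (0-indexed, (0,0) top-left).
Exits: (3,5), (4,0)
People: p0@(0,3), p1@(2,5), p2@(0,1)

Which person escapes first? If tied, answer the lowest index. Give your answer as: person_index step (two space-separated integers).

Answer: 1 1

Derivation:
Step 1: p0:(0,3)->(1,3) | p1:(2,5)->(3,5)->EXIT | p2:(0,1)->(1,1)
Step 2: p0:(1,3)->(2,3) | p1:escaped | p2:(1,1)->(2,1)
Step 3: p0:(2,3)->(3,3) | p1:escaped | p2:(2,1)->(3,1)
Step 4: p0:(3,3)->(3,4) | p1:escaped | p2:(3,1)->(4,1)
Step 5: p0:(3,4)->(3,5)->EXIT | p1:escaped | p2:(4,1)->(4,0)->EXIT
Exit steps: [5, 1, 5]
First to escape: p1 at step 1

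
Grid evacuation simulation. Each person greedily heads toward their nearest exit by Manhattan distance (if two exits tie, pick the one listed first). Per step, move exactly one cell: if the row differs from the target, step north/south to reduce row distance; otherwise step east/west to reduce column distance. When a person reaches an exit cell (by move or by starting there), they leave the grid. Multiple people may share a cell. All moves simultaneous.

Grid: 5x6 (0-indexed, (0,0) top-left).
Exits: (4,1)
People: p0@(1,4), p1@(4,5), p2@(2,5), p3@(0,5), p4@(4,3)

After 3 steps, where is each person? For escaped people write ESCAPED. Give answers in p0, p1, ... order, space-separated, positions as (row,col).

Step 1: p0:(1,4)->(2,4) | p1:(4,5)->(4,4) | p2:(2,5)->(3,5) | p3:(0,5)->(1,5) | p4:(4,3)->(4,2)
Step 2: p0:(2,4)->(3,4) | p1:(4,4)->(4,3) | p2:(3,5)->(4,5) | p3:(1,5)->(2,5) | p4:(4,2)->(4,1)->EXIT
Step 3: p0:(3,4)->(4,4) | p1:(4,3)->(4,2) | p2:(4,5)->(4,4) | p3:(2,5)->(3,5) | p4:escaped

(4,4) (4,2) (4,4) (3,5) ESCAPED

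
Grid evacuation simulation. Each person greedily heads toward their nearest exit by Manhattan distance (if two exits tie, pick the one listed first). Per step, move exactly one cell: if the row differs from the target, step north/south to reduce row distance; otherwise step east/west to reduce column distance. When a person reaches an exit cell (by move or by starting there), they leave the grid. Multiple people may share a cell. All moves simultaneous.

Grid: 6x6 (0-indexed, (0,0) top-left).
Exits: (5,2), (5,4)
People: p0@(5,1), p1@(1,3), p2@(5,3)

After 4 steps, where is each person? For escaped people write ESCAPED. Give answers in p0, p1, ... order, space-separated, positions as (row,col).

Step 1: p0:(5,1)->(5,2)->EXIT | p1:(1,3)->(2,3) | p2:(5,3)->(5,2)->EXIT
Step 2: p0:escaped | p1:(2,3)->(3,3) | p2:escaped
Step 3: p0:escaped | p1:(3,3)->(4,3) | p2:escaped
Step 4: p0:escaped | p1:(4,3)->(5,3) | p2:escaped

ESCAPED (5,3) ESCAPED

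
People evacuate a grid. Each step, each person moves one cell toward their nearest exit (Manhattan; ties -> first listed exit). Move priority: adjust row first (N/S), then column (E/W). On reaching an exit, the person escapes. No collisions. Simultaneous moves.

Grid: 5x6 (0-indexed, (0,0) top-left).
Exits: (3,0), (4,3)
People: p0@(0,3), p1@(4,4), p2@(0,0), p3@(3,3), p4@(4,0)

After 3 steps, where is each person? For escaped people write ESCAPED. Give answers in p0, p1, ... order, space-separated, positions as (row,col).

Step 1: p0:(0,3)->(1,3) | p1:(4,4)->(4,3)->EXIT | p2:(0,0)->(1,0) | p3:(3,3)->(4,3)->EXIT | p4:(4,0)->(3,0)->EXIT
Step 2: p0:(1,3)->(2,3) | p1:escaped | p2:(1,0)->(2,0) | p3:escaped | p4:escaped
Step 3: p0:(2,3)->(3,3) | p1:escaped | p2:(2,0)->(3,0)->EXIT | p3:escaped | p4:escaped

(3,3) ESCAPED ESCAPED ESCAPED ESCAPED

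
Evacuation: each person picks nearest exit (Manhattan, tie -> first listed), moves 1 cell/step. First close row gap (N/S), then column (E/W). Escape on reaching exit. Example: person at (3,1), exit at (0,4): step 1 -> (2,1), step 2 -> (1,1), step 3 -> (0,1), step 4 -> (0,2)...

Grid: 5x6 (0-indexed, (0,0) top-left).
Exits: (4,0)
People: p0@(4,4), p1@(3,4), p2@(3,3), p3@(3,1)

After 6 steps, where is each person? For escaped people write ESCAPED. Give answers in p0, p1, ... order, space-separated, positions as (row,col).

Step 1: p0:(4,4)->(4,3) | p1:(3,4)->(4,4) | p2:(3,3)->(4,3) | p3:(3,1)->(4,1)
Step 2: p0:(4,3)->(4,2) | p1:(4,4)->(4,3) | p2:(4,3)->(4,2) | p3:(4,1)->(4,0)->EXIT
Step 3: p0:(4,2)->(4,1) | p1:(4,3)->(4,2) | p2:(4,2)->(4,1) | p3:escaped
Step 4: p0:(4,1)->(4,0)->EXIT | p1:(4,2)->(4,1) | p2:(4,1)->(4,0)->EXIT | p3:escaped
Step 5: p0:escaped | p1:(4,1)->(4,0)->EXIT | p2:escaped | p3:escaped

ESCAPED ESCAPED ESCAPED ESCAPED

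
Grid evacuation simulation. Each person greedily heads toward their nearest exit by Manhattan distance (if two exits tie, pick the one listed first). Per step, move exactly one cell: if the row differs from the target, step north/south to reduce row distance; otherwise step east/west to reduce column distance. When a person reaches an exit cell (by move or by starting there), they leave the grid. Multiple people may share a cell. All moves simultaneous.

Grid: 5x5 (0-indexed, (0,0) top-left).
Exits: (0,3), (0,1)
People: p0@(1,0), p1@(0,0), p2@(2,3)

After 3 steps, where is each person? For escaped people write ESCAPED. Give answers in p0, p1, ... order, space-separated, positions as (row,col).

Step 1: p0:(1,0)->(0,0) | p1:(0,0)->(0,1)->EXIT | p2:(2,3)->(1,3)
Step 2: p0:(0,0)->(0,1)->EXIT | p1:escaped | p2:(1,3)->(0,3)->EXIT

ESCAPED ESCAPED ESCAPED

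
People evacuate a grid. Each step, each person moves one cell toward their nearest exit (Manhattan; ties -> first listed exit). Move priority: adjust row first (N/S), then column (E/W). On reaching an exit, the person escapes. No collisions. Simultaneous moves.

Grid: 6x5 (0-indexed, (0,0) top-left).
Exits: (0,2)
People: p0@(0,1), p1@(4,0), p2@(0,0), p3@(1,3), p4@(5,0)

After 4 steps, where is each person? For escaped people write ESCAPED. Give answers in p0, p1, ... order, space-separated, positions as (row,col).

Step 1: p0:(0,1)->(0,2)->EXIT | p1:(4,0)->(3,0) | p2:(0,0)->(0,1) | p3:(1,3)->(0,3) | p4:(5,0)->(4,0)
Step 2: p0:escaped | p1:(3,0)->(2,0) | p2:(0,1)->(0,2)->EXIT | p3:(0,3)->(0,2)->EXIT | p4:(4,0)->(3,0)
Step 3: p0:escaped | p1:(2,0)->(1,0) | p2:escaped | p3:escaped | p4:(3,0)->(2,0)
Step 4: p0:escaped | p1:(1,0)->(0,0) | p2:escaped | p3:escaped | p4:(2,0)->(1,0)

ESCAPED (0,0) ESCAPED ESCAPED (1,0)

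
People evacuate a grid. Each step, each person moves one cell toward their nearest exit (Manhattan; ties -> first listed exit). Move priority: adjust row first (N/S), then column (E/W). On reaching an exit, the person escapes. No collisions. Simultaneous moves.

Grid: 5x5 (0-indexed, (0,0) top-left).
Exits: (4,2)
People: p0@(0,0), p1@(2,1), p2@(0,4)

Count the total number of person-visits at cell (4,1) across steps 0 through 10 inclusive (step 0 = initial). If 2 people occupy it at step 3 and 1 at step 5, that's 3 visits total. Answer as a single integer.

Answer: 2

Derivation:
Step 0: p0@(0,0) p1@(2,1) p2@(0,4) -> at (4,1): 0 [-], cum=0
Step 1: p0@(1,0) p1@(3,1) p2@(1,4) -> at (4,1): 0 [-], cum=0
Step 2: p0@(2,0) p1@(4,1) p2@(2,4) -> at (4,1): 1 [p1], cum=1
Step 3: p0@(3,0) p1@ESC p2@(3,4) -> at (4,1): 0 [-], cum=1
Step 4: p0@(4,0) p1@ESC p2@(4,4) -> at (4,1): 0 [-], cum=1
Step 5: p0@(4,1) p1@ESC p2@(4,3) -> at (4,1): 1 [p0], cum=2
Step 6: p0@ESC p1@ESC p2@ESC -> at (4,1): 0 [-], cum=2
Total visits = 2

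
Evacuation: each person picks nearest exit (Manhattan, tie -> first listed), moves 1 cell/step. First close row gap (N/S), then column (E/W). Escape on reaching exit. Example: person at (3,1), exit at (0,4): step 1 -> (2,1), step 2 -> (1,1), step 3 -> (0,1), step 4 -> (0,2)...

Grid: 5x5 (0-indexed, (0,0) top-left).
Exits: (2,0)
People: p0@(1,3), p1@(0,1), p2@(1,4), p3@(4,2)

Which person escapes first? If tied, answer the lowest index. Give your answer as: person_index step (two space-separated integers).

Step 1: p0:(1,3)->(2,3) | p1:(0,1)->(1,1) | p2:(1,4)->(2,4) | p3:(4,2)->(3,2)
Step 2: p0:(2,3)->(2,2) | p1:(1,1)->(2,1) | p2:(2,4)->(2,3) | p3:(3,2)->(2,2)
Step 3: p0:(2,2)->(2,1) | p1:(2,1)->(2,0)->EXIT | p2:(2,3)->(2,2) | p3:(2,2)->(2,1)
Step 4: p0:(2,1)->(2,0)->EXIT | p1:escaped | p2:(2,2)->(2,1) | p3:(2,1)->(2,0)->EXIT
Step 5: p0:escaped | p1:escaped | p2:(2,1)->(2,0)->EXIT | p3:escaped
Exit steps: [4, 3, 5, 4]
First to escape: p1 at step 3

Answer: 1 3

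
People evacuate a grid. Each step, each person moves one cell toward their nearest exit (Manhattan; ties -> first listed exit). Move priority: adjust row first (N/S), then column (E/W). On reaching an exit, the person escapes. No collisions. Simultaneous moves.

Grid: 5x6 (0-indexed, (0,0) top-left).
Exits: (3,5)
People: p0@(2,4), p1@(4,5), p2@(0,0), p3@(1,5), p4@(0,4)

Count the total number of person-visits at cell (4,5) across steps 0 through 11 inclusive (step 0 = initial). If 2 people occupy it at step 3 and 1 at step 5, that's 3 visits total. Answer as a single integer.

Step 0: p0@(2,4) p1@(4,5) p2@(0,0) p3@(1,5) p4@(0,4) -> at (4,5): 1 [p1], cum=1
Step 1: p0@(3,4) p1@ESC p2@(1,0) p3@(2,5) p4@(1,4) -> at (4,5): 0 [-], cum=1
Step 2: p0@ESC p1@ESC p2@(2,0) p3@ESC p4@(2,4) -> at (4,5): 0 [-], cum=1
Step 3: p0@ESC p1@ESC p2@(3,0) p3@ESC p4@(3,4) -> at (4,5): 0 [-], cum=1
Step 4: p0@ESC p1@ESC p2@(3,1) p3@ESC p4@ESC -> at (4,5): 0 [-], cum=1
Step 5: p0@ESC p1@ESC p2@(3,2) p3@ESC p4@ESC -> at (4,5): 0 [-], cum=1
Step 6: p0@ESC p1@ESC p2@(3,3) p3@ESC p4@ESC -> at (4,5): 0 [-], cum=1
Step 7: p0@ESC p1@ESC p2@(3,4) p3@ESC p4@ESC -> at (4,5): 0 [-], cum=1
Step 8: p0@ESC p1@ESC p2@ESC p3@ESC p4@ESC -> at (4,5): 0 [-], cum=1
Total visits = 1

Answer: 1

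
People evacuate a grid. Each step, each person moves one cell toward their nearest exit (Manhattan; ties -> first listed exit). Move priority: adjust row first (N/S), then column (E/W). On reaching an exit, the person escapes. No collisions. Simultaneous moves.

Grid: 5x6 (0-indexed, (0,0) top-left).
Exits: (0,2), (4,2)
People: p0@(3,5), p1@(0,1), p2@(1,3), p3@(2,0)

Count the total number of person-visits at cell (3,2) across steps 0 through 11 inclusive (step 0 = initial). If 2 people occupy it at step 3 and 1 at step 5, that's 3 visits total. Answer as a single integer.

Answer: 0

Derivation:
Step 0: p0@(3,5) p1@(0,1) p2@(1,3) p3@(2,0) -> at (3,2): 0 [-], cum=0
Step 1: p0@(4,5) p1@ESC p2@(0,3) p3@(1,0) -> at (3,2): 0 [-], cum=0
Step 2: p0@(4,4) p1@ESC p2@ESC p3@(0,0) -> at (3,2): 0 [-], cum=0
Step 3: p0@(4,3) p1@ESC p2@ESC p3@(0,1) -> at (3,2): 0 [-], cum=0
Step 4: p0@ESC p1@ESC p2@ESC p3@ESC -> at (3,2): 0 [-], cum=0
Total visits = 0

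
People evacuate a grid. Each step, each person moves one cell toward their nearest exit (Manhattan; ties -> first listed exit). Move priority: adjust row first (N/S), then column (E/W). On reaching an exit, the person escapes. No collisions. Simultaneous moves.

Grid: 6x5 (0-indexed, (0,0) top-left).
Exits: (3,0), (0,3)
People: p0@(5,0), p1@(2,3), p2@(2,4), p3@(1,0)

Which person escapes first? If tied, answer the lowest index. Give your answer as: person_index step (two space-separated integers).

Step 1: p0:(5,0)->(4,0) | p1:(2,3)->(1,3) | p2:(2,4)->(1,4) | p3:(1,0)->(2,0)
Step 2: p0:(4,0)->(3,0)->EXIT | p1:(1,3)->(0,3)->EXIT | p2:(1,4)->(0,4) | p3:(2,0)->(3,0)->EXIT
Step 3: p0:escaped | p1:escaped | p2:(0,4)->(0,3)->EXIT | p3:escaped
Exit steps: [2, 2, 3, 2]
First to escape: p0 at step 2

Answer: 0 2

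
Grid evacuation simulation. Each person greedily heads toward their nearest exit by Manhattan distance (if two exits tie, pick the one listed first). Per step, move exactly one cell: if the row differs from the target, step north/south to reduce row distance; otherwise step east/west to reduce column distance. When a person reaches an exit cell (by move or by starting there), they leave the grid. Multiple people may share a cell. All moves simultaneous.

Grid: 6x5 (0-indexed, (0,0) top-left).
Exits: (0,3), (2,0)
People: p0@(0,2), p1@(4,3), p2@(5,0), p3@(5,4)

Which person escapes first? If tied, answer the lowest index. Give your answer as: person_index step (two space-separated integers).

Step 1: p0:(0,2)->(0,3)->EXIT | p1:(4,3)->(3,3) | p2:(5,0)->(4,0) | p3:(5,4)->(4,4)
Step 2: p0:escaped | p1:(3,3)->(2,3) | p2:(4,0)->(3,0) | p3:(4,4)->(3,4)
Step 3: p0:escaped | p1:(2,3)->(1,3) | p2:(3,0)->(2,0)->EXIT | p3:(3,4)->(2,4)
Step 4: p0:escaped | p1:(1,3)->(0,3)->EXIT | p2:escaped | p3:(2,4)->(1,4)
Step 5: p0:escaped | p1:escaped | p2:escaped | p3:(1,4)->(0,4)
Step 6: p0:escaped | p1:escaped | p2:escaped | p3:(0,4)->(0,3)->EXIT
Exit steps: [1, 4, 3, 6]
First to escape: p0 at step 1

Answer: 0 1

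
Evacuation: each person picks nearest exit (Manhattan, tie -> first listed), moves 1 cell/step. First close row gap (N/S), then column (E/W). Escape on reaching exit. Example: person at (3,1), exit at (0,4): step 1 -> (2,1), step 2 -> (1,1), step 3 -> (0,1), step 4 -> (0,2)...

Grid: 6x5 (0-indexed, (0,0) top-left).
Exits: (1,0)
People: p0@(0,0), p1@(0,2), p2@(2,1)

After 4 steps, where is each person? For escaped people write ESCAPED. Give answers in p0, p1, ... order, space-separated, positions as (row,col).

Step 1: p0:(0,0)->(1,0)->EXIT | p1:(0,2)->(1,2) | p2:(2,1)->(1,1)
Step 2: p0:escaped | p1:(1,2)->(1,1) | p2:(1,1)->(1,0)->EXIT
Step 3: p0:escaped | p1:(1,1)->(1,0)->EXIT | p2:escaped

ESCAPED ESCAPED ESCAPED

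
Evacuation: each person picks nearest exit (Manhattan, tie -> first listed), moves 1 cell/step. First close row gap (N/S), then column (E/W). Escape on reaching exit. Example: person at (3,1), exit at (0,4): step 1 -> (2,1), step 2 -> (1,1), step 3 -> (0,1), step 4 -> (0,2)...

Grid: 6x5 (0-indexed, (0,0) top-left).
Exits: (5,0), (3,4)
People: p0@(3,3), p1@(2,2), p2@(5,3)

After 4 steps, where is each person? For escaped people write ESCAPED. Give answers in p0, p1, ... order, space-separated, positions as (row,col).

Step 1: p0:(3,3)->(3,4)->EXIT | p1:(2,2)->(3,2) | p2:(5,3)->(5,2)
Step 2: p0:escaped | p1:(3,2)->(3,3) | p2:(5,2)->(5,1)
Step 3: p0:escaped | p1:(3,3)->(3,4)->EXIT | p2:(5,1)->(5,0)->EXIT

ESCAPED ESCAPED ESCAPED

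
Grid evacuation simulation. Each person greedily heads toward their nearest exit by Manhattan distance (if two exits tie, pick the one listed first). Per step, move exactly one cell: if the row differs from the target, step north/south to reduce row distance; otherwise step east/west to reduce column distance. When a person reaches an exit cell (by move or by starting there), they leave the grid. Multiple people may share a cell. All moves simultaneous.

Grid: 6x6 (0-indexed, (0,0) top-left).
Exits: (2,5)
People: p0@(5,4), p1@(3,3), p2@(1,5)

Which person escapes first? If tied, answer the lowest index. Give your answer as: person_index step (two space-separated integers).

Answer: 2 1

Derivation:
Step 1: p0:(5,4)->(4,4) | p1:(3,3)->(2,3) | p2:(1,5)->(2,5)->EXIT
Step 2: p0:(4,4)->(3,4) | p1:(2,3)->(2,4) | p2:escaped
Step 3: p0:(3,4)->(2,4) | p1:(2,4)->(2,5)->EXIT | p2:escaped
Step 4: p0:(2,4)->(2,5)->EXIT | p1:escaped | p2:escaped
Exit steps: [4, 3, 1]
First to escape: p2 at step 1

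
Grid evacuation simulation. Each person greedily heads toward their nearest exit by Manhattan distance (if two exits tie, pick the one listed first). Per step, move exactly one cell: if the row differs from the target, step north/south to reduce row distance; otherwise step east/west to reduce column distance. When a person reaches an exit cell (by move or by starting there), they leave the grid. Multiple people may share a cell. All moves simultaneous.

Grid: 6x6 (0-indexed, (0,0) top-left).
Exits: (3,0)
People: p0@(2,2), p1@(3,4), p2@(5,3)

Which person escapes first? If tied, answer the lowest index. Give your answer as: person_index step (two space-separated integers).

Step 1: p0:(2,2)->(3,2) | p1:(3,4)->(3,3) | p2:(5,3)->(4,3)
Step 2: p0:(3,2)->(3,1) | p1:(3,3)->(3,2) | p2:(4,3)->(3,3)
Step 3: p0:(3,1)->(3,0)->EXIT | p1:(3,2)->(3,1) | p2:(3,3)->(3,2)
Step 4: p0:escaped | p1:(3,1)->(3,0)->EXIT | p2:(3,2)->(3,1)
Step 5: p0:escaped | p1:escaped | p2:(3,1)->(3,0)->EXIT
Exit steps: [3, 4, 5]
First to escape: p0 at step 3

Answer: 0 3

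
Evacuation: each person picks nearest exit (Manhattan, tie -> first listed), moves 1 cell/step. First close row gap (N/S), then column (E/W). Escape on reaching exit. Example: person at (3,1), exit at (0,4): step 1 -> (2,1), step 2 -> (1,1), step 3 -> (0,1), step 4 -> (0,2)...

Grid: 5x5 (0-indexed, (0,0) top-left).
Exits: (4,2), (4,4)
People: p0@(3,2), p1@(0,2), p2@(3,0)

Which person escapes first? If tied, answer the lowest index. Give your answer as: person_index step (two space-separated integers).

Answer: 0 1

Derivation:
Step 1: p0:(3,2)->(4,2)->EXIT | p1:(0,2)->(1,2) | p2:(3,0)->(4,0)
Step 2: p0:escaped | p1:(1,2)->(2,2) | p2:(4,0)->(4,1)
Step 3: p0:escaped | p1:(2,2)->(3,2) | p2:(4,1)->(4,2)->EXIT
Step 4: p0:escaped | p1:(3,2)->(4,2)->EXIT | p2:escaped
Exit steps: [1, 4, 3]
First to escape: p0 at step 1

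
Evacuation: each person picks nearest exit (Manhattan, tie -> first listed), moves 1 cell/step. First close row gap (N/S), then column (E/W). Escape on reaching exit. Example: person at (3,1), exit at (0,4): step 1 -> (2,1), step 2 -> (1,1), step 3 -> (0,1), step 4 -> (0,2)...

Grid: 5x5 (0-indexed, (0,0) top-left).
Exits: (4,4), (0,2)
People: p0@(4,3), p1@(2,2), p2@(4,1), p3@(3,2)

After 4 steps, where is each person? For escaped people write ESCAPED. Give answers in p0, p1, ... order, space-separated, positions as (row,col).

Step 1: p0:(4,3)->(4,4)->EXIT | p1:(2,2)->(1,2) | p2:(4,1)->(4,2) | p3:(3,2)->(4,2)
Step 2: p0:escaped | p1:(1,2)->(0,2)->EXIT | p2:(4,2)->(4,3) | p3:(4,2)->(4,3)
Step 3: p0:escaped | p1:escaped | p2:(4,3)->(4,4)->EXIT | p3:(4,3)->(4,4)->EXIT

ESCAPED ESCAPED ESCAPED ESCAPED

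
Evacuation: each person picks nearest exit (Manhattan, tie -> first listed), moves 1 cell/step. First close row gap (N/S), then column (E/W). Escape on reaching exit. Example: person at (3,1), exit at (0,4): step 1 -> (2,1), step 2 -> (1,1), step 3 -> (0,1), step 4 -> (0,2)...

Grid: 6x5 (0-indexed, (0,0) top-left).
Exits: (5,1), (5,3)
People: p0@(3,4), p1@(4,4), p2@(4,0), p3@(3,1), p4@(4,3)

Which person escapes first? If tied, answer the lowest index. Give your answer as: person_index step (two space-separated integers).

Answer: 4 1

Derivation:
Step 1: p0:(3,4)->(4,4) | p1:(4,4)->(5,4) | p2:(4,0)->(5,0) | p3:(3,1)->(4,1) | p4:(4,3)->(5,3)->EXIT
Step 2: p0:(4,4)->(5,4) | p1:(5,4)->(5,3)->EXIT | p2:(5,0)->(5,1)->EXIT | p3:(4,1)->(5,1)->EXIT | p4:escaped
Step 3: p0:(5,4)->(5,3)->EXIT | p1:escaped | p2:escaped | p3:escaped | p4:escaped
Exit steps: [3, 2, 2, 2, 1]
First to escape: p4 at step 1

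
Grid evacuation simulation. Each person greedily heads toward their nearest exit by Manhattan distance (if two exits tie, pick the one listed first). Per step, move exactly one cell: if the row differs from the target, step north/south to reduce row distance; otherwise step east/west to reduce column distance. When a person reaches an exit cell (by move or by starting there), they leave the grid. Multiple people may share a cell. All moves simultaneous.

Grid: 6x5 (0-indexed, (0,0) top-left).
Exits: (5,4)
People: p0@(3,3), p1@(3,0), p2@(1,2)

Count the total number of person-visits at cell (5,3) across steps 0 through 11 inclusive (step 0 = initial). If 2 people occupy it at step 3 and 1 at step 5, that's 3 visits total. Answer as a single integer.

Answer: 3

Derivation:
Step 0: p0@(3,3) p1@(3,0) p2@(1,2) -> at (5,3): 0 [-], cum=0
Step 1: p0@(4,3) p1@(4,0) p2@(2,2) -> at (5,3): 0 [-], cum=0
Step 2: p0@(5,3) p1@(5,0) p2@(3,2) -> at (5,3): 1 [p0], cum=1
Step 3: p0@ESC p1@(5,1) p2@(4,2) -> at (5,3): 0 [-], cum=1
Step 4: p0@ESC p1@(5,2) p2@(5,2) -> at (5,3): 0 [-], cum=1
Step 5: p0@ESC p1@(5,3) p2@(5,3) -> at (5,3): 2 [p1,p2], cum=3
Step 6: p0@ESC p1@ESC p2@ESC -> at (5,3): 0 [-], cum=3
Total visits = 3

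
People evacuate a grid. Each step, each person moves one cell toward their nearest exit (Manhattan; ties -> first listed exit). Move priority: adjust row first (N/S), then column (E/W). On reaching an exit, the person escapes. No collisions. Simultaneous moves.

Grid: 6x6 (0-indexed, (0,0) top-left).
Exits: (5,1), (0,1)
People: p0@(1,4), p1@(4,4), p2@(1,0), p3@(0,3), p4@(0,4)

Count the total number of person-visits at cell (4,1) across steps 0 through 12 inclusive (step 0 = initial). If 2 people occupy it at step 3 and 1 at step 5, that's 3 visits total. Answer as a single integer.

Answer: 0

Derivation:
Step 0: p0@(1,4) p1@(4,4) p2@(1,0) p3@(0,3) p4@(0,4) -> at (4,1): 0 [-], cum=0
Step 1: p0@(0,4) p1@(5,4) p2@(0,0) p3@(0,2) p4@(0,3) -> at (4,1): 0 [-], cum=0
Step 2: p0@(0,3) p1@(5,3) p2@ESC p3@ESC p4@(0,2) -> at (4,1): 0 [-], cum=0
Step 3: p0@(0,2) p1@(5,2) p2@ESC p3@ESC p4@ESC -> at (4,1): 0 [-], cum=0
Step 4: p0@ESC p1@ESC p2@ESC p3@ESC p4@ESC -> at (4,1): 0 [-], cum=0
Total visits = 0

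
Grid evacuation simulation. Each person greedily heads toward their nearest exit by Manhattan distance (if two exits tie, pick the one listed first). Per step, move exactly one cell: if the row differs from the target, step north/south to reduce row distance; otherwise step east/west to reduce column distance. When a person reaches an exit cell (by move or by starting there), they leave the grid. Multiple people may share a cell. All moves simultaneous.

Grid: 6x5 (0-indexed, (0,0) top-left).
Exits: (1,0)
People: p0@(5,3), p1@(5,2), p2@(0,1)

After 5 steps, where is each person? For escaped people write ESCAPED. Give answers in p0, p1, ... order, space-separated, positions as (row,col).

Step 1: p0:(5,3)->(4,3) | p1:(5,2)->(4,2) | p2:(0,1)->(1,1)
Step 2: p0:(4,3)->(3,3) | p1:(4,2)->(3,2) | p2:(1,1)->(1,0)->EXIT
Step 3: p0:(3,3)->(2,3) | p1:(3,2)->(2,2) | p2:escaped
Step 4: p0:(2,3)->(1,3) | p1:(2,2)->(1,2) | p2:escaped
Step 5: p0:(1,3)->(1,2) | p1:(1,2)->(1,1) | p2:escaped

(1,2) (1,1) ESCAPED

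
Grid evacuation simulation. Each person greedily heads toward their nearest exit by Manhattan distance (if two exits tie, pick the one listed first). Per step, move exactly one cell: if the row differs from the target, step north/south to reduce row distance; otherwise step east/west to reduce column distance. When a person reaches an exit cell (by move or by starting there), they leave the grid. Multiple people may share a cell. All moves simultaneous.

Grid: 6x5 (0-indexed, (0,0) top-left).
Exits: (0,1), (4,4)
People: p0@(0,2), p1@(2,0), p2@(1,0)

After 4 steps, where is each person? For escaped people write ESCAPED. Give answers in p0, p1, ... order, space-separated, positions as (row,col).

Step 1: p0:(0,2)->(0,1)->EXIT | p1:(2,0)->(1,0) | p2:(1,0)->(0,0)
Step 2: p0:escaped | p1:(1,0)->(0,0) | p2:(0,0)->(0,1)->EXIT
Step 3: p0:escaped | p1:(0,0)->(0,1)->EXIT | p2:escaped

ESCAPED ESCAPED ESCAPED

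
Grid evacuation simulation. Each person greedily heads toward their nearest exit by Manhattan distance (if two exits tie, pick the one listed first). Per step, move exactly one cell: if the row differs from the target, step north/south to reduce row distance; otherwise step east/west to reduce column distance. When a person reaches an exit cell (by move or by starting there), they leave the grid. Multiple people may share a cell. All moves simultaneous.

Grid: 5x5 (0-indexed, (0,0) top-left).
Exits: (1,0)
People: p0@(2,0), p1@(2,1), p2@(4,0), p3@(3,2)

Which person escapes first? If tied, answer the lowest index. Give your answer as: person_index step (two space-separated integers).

Answer: 0 1

Derivation:
Step 1: p0:(2,0)->(1,0)->EXIT | p1:(2,1)->(1,1) | p2:(4,0)->(3,0) | p3:(3,2)->(2,2)
Step 2: p0:escaped | p1:(1,1)->(1,0)->EXIT | p2:(3,0)->(2,0) | p3:(2,2)->(1,2)
Step 3: p0:escaped | p1:escaped | p2:(2,0)->(1,0)->EXIT | p3:(1,2)->(1,1)
Step 4: p0:escaped | p1:escaped | p2:escaped | p3:(1,1)->(1,0)->EXIT
Exit steps: [1, 2, 3, 4]
First to escape: p0 at step 1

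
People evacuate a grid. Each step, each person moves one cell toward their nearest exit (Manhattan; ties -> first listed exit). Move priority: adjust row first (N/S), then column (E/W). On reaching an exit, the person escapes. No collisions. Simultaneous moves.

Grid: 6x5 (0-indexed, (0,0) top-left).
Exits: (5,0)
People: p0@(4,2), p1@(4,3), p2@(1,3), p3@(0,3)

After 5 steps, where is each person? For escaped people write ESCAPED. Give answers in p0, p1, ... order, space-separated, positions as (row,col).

Step 1: p0:(4,2)->(5,2) | p1:(4,3)->(5,3) | p2:(1,3)->(2,3) | p3:(0,3)->(1,3)
Step 2: p0:(5,2)->(5,1) | p1:(5,3)->(5,2) | p2:(2,3)->(3,3) | p3:(1,3)->(2,3)
Step 3: p0:(5,1)->(5,0)->EXIT | p1:(5,2)->(5,1) | p2:(3,3)->(4,3) | p3:(2,3)->(3,3)
Step 4: p0:escaped | p1:(5,1)->(5,0)->EXIT | p2:(4,3)->(5,3) | p3:(3,3)->(4,3)
Step 5: p0:escaped | p1:escaped | p2:(5,3)->(5,2) | p3:(4,3)->(5,3)

ESCAPED ESCAPED (5,2) (5,3)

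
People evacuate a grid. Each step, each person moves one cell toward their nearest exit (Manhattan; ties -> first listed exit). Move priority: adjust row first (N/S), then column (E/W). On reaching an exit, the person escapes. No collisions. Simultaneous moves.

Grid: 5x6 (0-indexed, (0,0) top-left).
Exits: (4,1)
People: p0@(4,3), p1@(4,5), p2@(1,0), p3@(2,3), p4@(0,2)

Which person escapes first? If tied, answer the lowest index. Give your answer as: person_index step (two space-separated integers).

Step 1: p0:(4,3)->(4,2) | p1:(4,5)->(4,4) | p2:(1,0)->(2,0) | p3:(2,3)->(3,3) | p4:(0,2)->(1,2)
Step 2: p0:(4,2)->(4,1)->EXIT | p1:(4,4)->(4,3) | p2:(2,0)->(3,0) | p3:(3,3)->(4,3) | p4:(1,2)->(2,2)
Step 3: p0:escaped | p1:(4,3)->(4,2) | p2:(3,0)->(4,0) | p3:(4,3)->(4,2) | p4:(2,2)->(3,2)
Step 4: p0:escaped | p1:(4,2)->(4,1)->EXIT | p2:(4,0)->(4,1)->EXIT | p3:(4,2)->(4,1)->EXIT | p4:(3,2)->(4,2)
Step 5: p0:escaped | p1:escaped | p2:escaped | p3:escaped | p4:(4,2)->(4,1)->EXIT
Exit steps: [2, 4, 4, 4, 5]
First to escape: p0 at step 2

Answer: 0 2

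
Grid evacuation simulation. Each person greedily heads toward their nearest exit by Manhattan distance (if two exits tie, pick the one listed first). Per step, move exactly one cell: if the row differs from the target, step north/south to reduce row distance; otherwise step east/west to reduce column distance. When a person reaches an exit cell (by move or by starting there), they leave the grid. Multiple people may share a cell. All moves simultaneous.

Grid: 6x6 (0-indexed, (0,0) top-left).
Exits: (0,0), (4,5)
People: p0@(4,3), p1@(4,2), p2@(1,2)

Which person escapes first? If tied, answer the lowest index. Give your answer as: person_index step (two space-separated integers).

Answer: 0 2

Derivation:
Step 1: p0:(4,3)->(4,4) | p1:(4,2)->(4,3) | p2:(1,2)->(0,2)
Step 2: p0:(4,4)->(4,5)->EXIT | p1:(4,3)->(4,4) | p2:(0,2)->(0,1)
Step 3: p0:escaped | p1:(4,4)->(4,5)->EXIT | p2:(0,1)->(0,0)->EXIT
Exit steps: [2, 3, 3]
First to escape: p0 at step 2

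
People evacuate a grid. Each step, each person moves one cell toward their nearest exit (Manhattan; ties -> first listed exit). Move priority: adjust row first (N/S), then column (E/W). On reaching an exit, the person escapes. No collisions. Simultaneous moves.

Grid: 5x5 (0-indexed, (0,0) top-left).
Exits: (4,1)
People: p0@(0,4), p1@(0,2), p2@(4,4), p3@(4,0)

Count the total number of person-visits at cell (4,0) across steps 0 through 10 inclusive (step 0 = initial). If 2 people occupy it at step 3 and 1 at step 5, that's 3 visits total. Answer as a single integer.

Answer: 1

Derivation:
Step 0: p0@(0,4) p1@(0,2) p2@(4,4) p3@(4,0) -> at (4,0): 1 [p3], cum=1
Step 1: p0@(1,4) p1@(1,2) p2@(4,3) p3@ESC -> at (4,0): 0 [-], cum=1
Step 2: p0@(2,4) p1@(2,2) p2@(4,2) p3@ESC -> at (4,0): 0 [-], cum=1
Step 3: p0@(3,4) p1@(3,2) p2@ESC p3@ESC -> at (4,0): 0 [-], cum=1
Step 4: p0@(4,4) p1@(4,2) p2@ESC p3@ESC -> at (4,0): 0 [-], cum=1
Step 5: p0@(4,3) p1@ESC p2@ESC p3@ESC -> at (4,0): 0 [-], cum=1
Step 6: p0@(4,2) p1@ESC p2@ESC p3@ESC -> at (4,0): 0 [-], cum=1
Step 7: p0@ESC p1@ESC p2@ESC p3@ESC -> at (4,0): 0 [-], cum=1
Total visits = 1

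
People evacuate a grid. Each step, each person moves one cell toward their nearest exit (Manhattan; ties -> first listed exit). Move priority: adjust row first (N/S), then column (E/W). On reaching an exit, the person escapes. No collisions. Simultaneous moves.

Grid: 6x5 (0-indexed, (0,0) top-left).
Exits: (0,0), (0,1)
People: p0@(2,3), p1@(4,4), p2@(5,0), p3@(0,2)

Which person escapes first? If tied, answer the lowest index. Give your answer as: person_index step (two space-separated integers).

Answer: 3 1

Derivation:
Step 1: p0:(2,3)->(1,3) | p1:(4,4)->(3,4) | p2:(5,0)->(4,0) | p3:(0,2)->(0,1)->EXIT
Step 2: p0:(1,3)->(0,3) | p1:(3,4)->(2,4) | p2:(4,0)->(3,0) | p3:escaped
Step 3: p0:(0,3)->(0,2) | p1:(2,4)->(1,4) | p2:(3,0)->(2,0) | p3:escaped
Step 4: p0:(0,2)->(0,1)->EXIT | p1:(1,4)->(0,4) | p2:(2,0)->(1,0) | p3:escaped
Step 5: p0:escaped | p1:(0,4)->(0,3) | p2:(1,0)->(0,0)->EXIT | p3:escaped
Step 6: p0:escaped | p1:(0,3)->(0,2) | p2:escaped | p3:escaped
Step 7: p0:escaped | p1:(0,2)->(0,1)->EXIT | p2:escaped | p3:escaped
Exit steps: [4, 7, 5, 1]
First to escape: p3 at step 1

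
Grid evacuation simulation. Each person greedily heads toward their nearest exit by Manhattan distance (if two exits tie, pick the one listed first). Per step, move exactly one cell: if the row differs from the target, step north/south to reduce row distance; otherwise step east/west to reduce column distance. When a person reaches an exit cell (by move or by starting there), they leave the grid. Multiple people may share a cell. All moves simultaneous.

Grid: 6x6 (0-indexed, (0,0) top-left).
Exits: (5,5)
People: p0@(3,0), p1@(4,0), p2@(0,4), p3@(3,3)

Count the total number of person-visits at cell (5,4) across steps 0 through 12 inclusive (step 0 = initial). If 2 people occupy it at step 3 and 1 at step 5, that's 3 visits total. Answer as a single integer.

Step 0: p0@(3,0) p1@(4,0) p2@(0,4) p3@(3,3) -> at (5,4): 0 [-], cum=0
Step 1: p0@(4,0) p1@(5,0) p2@(1,4) p3@(4,3) -> at (5,4): 0 [-], cum=0
Step 2: p0@(5,0) p1@(5,1) p2@(2,4) p3@(5,3) -> at (5,4): 0 [-], cum=0
Step 3: p0@(5,1) p1@(5,2) p2@(3,4) p3@(5,4) -> at (5,4): 1 [p3], cum=1
Step 4: p0@(5,2) p1@(5,3) p2@(4,4) p3@ESC -> at (5,4): 0 [-], cum=1
Step 5: p0@(5,3) p1@(5,4) p2@(5,4) p3@ESC -> at (5,4): 2 [p1,p2], cum=3
Step 6: p0@(5,4) p1@ESC p2@ESC p3@ESC -> at (5,4): 1 [p0], cum=4
Step 7: p0@ESC p1@ESC p2@ESC p3@ESC -> at (5,4): 0 [-], cum=4
Total visits = 4

Answer: 4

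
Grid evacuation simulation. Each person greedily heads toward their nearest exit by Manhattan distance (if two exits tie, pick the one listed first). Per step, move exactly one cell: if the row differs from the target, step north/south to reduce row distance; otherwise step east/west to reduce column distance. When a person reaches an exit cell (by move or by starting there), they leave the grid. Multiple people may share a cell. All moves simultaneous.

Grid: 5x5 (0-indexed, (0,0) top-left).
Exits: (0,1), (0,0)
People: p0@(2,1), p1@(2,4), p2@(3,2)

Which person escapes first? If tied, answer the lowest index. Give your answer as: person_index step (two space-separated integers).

Step 1: p0:(2,1)->(1,1) | p1:(2,4)->(1,4) | p2:(3,2)->(2,2)
Step 2: p0:(1,1)->(0,1)->EXIT | p1:(1,4)->(0,4) | p2:(2,2)->(1,2)
Step 3: p0:escaped | p1:(0,4)->(0,3) | p2:(1,2)->(0,2)
Step 4: p0:escaped | p1:(0,3)->(0,2) | p2:(0,2)->(0,1)->EXIT
Step 5: p0:escaped | p1:(0,2)->(0,1)->EXIT | p2:escaped
Exit steps: [2, 5, 4]
First to escape: p0 at step 2

Answer: 0 2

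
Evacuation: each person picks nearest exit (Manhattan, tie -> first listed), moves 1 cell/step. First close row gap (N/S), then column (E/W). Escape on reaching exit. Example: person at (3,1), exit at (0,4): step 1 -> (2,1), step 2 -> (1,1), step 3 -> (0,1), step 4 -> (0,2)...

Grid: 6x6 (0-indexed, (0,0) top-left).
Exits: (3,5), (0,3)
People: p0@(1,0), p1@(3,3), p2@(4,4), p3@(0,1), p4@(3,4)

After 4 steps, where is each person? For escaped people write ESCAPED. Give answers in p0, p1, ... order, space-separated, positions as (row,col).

Step 1: p0:(1,0)->(0,0) | p1:(3,3)->(3,4) | p2:(4,4)->(3,4) | p3:(0,1)->(0,2) | p4:(3,4)->(3,5)->EXIT
Step 2: p0:(0,0)->(0,1) | p1:(3,4)->(3,5)->EXIT | p2:(3,4)->(3,5)->EXIT | p3:(0,2)->(0,3)->EXIT | p4:escaped
Step 3: p0:(0,1)->(0,2) | p1:escaped | p2:escaped | p3:escaped | p4:escaped
Step 4: p0:(0,2)->(0,3)->EXIT | p1:escaped | p2:escaped | p3:escaped | p4:escaped

ESCAPED ESCAPED ESCAPED ESCAPED ESCAPED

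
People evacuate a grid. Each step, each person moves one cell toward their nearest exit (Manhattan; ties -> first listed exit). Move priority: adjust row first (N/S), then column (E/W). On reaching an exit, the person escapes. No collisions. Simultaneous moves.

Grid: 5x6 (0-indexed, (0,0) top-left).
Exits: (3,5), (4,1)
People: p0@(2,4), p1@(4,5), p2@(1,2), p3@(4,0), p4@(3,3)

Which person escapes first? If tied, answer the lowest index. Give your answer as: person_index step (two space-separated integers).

Step 1: p0:(2,4)->(3,4) | p1:(4,5)->(3,5)->EXIT | p2:(1,2)->(2,2) | p3:(4,0)->(4,1)->EXIT | p4:(3,3)->(3,4)
Step 2: p0:(3,4)->(3,5)->EXIT | p1:escaped | p2:(2,2)->(3,2) | p3:escaped | p4:(3,4)->(3,5)->EXIT
Step 3: p0:escaped | p1:escaped | p2:(3,2)->(4,2) | p3:escaped | p4:escaped
Step 4: p0:escaped | p1:escaped | p2:(4,2)->(4,1)->EXIT | p3:escaped | p4:escaped
Exit steps: [2, 1, 4, 1, 2]
First to escape: p1 at step 1

Answer: 1 1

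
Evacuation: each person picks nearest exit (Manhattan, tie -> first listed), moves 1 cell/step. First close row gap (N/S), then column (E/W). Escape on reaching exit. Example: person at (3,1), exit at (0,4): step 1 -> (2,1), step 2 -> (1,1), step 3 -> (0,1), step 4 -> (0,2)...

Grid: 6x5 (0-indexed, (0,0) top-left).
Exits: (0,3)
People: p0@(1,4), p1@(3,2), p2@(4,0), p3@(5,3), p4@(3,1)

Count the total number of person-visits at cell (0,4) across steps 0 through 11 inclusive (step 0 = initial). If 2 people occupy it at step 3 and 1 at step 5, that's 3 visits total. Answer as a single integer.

Step 0: p0@(1,4) p1@(3,2) p2@(4,0) p3@(5,3) p4@(3,1) -> at (0,4): 0 [-], cum=0
Step 1: p0@(0,4) p1@(2,2) p2@(3,0) p3@(4,3) p4@(2,1) -> at (0,4): 1 [p0], cum=1
Step 2: p0@ESC p1@(1,2) p2@(2,0) p3@(3,3) p4@(1,1) -> at (0,4): 0 [-], cum=1
Step 3: p0@ESC p1@(0,2) p2@(1,0) p3@(2,3) p4@(0,1) -> at (0,4): 0 [-], cum=1
Step 4: p0@ESC p1@ESC p2@(0,0) p3@(1,3) p4@(0,2) -> at (0,4): 0 [-], cum=1
Step 5: p0@ESC p1@ESC p2@(0,1) p3@ESC p4@ESC -> at (0,4): 0 [-], cum=1
Step 6: p0@ESC p1@ESC p2@(0,2) p3@ESC p4@ESC -> at (0,4): 0 [-], cum=1
Step 7: p0@ESC p1@ESC p2@ESC p3@ESC p4@ESC -> at (0,4): 0 [-], cum=1
Total visits = 1

Answer: 1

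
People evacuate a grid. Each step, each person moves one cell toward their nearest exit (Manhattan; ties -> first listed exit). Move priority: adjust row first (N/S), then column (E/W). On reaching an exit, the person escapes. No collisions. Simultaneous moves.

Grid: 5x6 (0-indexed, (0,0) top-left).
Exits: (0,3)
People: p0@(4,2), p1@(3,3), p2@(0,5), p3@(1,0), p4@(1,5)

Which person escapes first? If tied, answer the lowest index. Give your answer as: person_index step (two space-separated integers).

Step 1: p0:(4,2)->(3,2) | p1:(3,3)->(2,3) | p2:(0,5)->(0,4) | p3:(1,0)->(0,0) | p4:(1,5)->(0,5)
Step 2: p0:(3,2)->(2,2) | p1:(2,3)->(1,3) | p2:(0,4)->(0,3)->EXIT | p3:(0,0)->(0,1) | p4:(0,5)->(0,4)
Step 3: p0:(2,2)->(1,2) | p1:(1,3)->(0,3)->EXIT | p2:escaped | p3:(0,1)->(0,2) | p4:(0,4)->(0,3)->EXIT
Step 4: p0:(1,2)->(0,2) | p1:escaped | p2:escaped | p3:(0,2)->(0,3)->EXIT | p4:escaped
Step 5: p0:(0,2)->(0,3)->EXIT | p1:escaped | p2:escaped | p3:escaped | p4:escaped
Exit steps: [5, 3, 2, 4, 3]
First to escape: p2 at step 2

Answer: 2 2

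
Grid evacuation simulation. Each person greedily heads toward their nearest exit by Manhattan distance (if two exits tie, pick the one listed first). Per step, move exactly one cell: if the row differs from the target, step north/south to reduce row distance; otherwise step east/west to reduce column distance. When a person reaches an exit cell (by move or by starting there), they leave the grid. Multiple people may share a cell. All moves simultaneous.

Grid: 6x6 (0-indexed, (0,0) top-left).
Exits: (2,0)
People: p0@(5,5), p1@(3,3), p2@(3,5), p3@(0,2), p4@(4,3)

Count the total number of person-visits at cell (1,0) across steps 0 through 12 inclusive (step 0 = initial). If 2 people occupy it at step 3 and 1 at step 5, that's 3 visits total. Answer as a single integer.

Step 0: p0@(5,5) p1@(3,3) p2@(3,5) p3@(0,2) p4@(4,3) -> at (1,0): 0 [-], cum=0
Step 1: p0@(4,5) p1@(2,3) p2@(2,5) p3@(1,2) p4@(3,3) -> at (1,0): 0 [-], cum=0
Step 2: p0@(3,5) p1@(2,2) p2@(2,4) p3@(2,2) p4@(2,3) -> at (1,0): 0 [-], cum=0
Step 3: p0@(2,5) p1@(2,1) p2@(2,3) p3@(2,1) p4@(2,2) -> at (1,0): 0 [-], cum=0
Step 4: p0@(2,4) p1@ESC p2@(2,2) p3@ESC p4@(2,1) -> at (1,0): 0 [-], cum=0
Step 5: p0@(2,3) p1@ESC p2@(2,1) p3@ESC p4@ESC -> at (1,0): 0 [-], cum=0
Step 6: p0@(2,2) p1@ESC p2@ESC p3@ESC p4@ESC -> at (1,0): 0 [-], cum=0
Step 7: p0@(2,1) p1@ESC p2@ESC p3@ESC p4@ESC -> at (1,0): 0 [-], cum=0
Step 8: p0@ESC p1@ESC p2@ESC p3@ESC p4@ESC -> at (1,0): 0 [-], cum=0
Total visits = 0

Answer: 0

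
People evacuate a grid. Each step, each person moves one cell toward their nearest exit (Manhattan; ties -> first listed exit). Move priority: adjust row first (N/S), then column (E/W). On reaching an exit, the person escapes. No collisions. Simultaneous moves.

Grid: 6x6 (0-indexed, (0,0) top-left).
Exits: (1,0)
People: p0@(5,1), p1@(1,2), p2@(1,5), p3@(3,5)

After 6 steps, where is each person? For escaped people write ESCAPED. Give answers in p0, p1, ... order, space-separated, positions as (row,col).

Step 1: p0:(5,1)->(4,1) | p1:(1,2)->(1,1) | p2:(1,5)->(1,4) | p3:(3,5)->(2,5)
Step 2: p0:(4,1)->(3,1) | p1:(1,1)->(1,0)->EXIT | p2:(1,4)->(1,3) | p3:(2,5)->(1,5)
Step 3: p0:(3,1)->(2,1) | p1:escaped | p2:(1,3)->(1,2) | p3:(1,5)->(1,4)
Step 4: p0:(2,1)->(1,1) | p1:escaped | p2:(1,2)->(1,1) | p3:(1,4)->(1,3)
Step 5: p0:(1,1)->(1,0)->EXIT | p1:escaped | p2:(1,1)->(1,0)->EXIT | p3:(1,3)->(1,2)
Step 6: p0:escaped | p1:escaped | p2:escaped | p3:(1,2)->(1,1)

ESCAPED ESCAPED ESCAPED (1,1)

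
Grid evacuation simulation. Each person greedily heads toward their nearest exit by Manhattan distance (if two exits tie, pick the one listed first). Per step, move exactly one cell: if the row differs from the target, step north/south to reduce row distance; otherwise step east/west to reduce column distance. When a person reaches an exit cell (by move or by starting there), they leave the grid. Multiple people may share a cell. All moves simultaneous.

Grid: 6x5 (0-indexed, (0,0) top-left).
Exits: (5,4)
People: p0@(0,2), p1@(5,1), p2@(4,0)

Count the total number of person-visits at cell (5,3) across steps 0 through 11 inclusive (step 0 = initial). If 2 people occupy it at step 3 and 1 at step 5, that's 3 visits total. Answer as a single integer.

Answer: 3

Derivation:
Step 0: p0@(0,2) p1@(5,1) p2@(4,0) -> at (5,3): 0 [-], cum=0
Step 1: p0@(1,2) p1@(5,2) p2@(5,0) -> at (5,3): 0 [-], cum=0
Step 2: p0@(2,2) p1@(5,3) p2@(5,1) -> at (5,3): 1 [p1], cum=1
Step 3: p0@(3,2) p1@ESC p2@(5,2) -> at (5,3): 0 [-], cum=1
Step 4: p0@(4,2) p1@ESC p2@(5,3) -> at (5,3): 1 [p2], cum=2
Step 5: p0@(5,2) p1@ESC p2@ESC -> at (5,3): 0 [-], cum=2
Step 6: p0@(5,3) p1@ESC p2@ESC -> at (5,3): 1 [p0], cum=3
Step 7: p0@ESC p1@ESC p2@ESC -> at (5,3): 0 [-], cum=3
Total visits = 3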